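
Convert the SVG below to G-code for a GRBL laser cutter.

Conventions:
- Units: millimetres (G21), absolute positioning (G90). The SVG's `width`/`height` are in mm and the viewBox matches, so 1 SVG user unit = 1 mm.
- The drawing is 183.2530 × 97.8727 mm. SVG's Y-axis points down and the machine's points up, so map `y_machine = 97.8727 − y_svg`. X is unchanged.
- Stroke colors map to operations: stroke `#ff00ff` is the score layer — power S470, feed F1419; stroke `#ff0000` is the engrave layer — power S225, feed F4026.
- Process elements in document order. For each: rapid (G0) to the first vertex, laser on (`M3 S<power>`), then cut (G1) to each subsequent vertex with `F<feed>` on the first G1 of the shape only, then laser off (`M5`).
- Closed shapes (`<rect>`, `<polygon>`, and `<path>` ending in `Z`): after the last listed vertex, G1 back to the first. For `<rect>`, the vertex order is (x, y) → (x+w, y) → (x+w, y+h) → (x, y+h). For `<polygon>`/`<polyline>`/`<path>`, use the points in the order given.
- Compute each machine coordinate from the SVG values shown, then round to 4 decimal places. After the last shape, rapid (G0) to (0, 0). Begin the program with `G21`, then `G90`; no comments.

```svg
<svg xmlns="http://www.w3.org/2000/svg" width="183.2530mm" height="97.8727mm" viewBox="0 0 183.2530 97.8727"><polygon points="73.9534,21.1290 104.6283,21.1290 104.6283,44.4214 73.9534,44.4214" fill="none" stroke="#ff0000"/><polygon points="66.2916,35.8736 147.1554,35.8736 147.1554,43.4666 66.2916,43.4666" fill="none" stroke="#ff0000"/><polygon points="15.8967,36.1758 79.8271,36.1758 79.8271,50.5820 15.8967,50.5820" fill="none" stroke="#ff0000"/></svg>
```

viewBox `0 0 183.2530 97.8727` with mm width/height → 1 unit = 1 mm. Flip: y_m = 97.8727 − y_svg.

**Shape 1** — `<polygon>` rectangle, stroke `#ff0000` → engrave (S225, F4026). Machine vertices: (73.9534,76.7437) → (104.6283,76.7437) → (104.6283,53.4513) → (73.9534,53.4513) → (73.9534,76.7437). Closed: final G1 returns to the first vertex.

**Shape 2** — `<polygon>` rectangle, stroke `#ff0000` → engrave (S225, F4026). Machine vertices: (66.2916,61.9991) → (147.1554,61.9991) → (147.1554,54.4061) → (66.2916,54.4061) → (66.2916,61.9991). Closed: final G1 returns to the first vertex.

**Shape 3** — `<polygon>` rectangle, stroke `#ff0000` → engrave (S225, F4026). Machine vertices: (15.8967,61.6969) → (79.8271,61.6969) → (79.8271,47.2907) → (15.8967,47.2907) → (15.8967,61.6969). Closed: final G1 returns to the first vertex.

G21
G90
G0 X73.9534 Y76.7437
M3 S225
G1 X104.6283 Y76.7437 F4026
G1 X104.6283 Y53.4513
G1 X73.9534 Y53.4513
G1 X73.9534 Y76.7437
M5
G0 X66.2916 Y61.9991
M3 S225
G1 X147.1554 Y61.9991 F4026
G1 X147.1554 Y54.4061
G1 X66.2916 Y54.4061
G1 X66.2916 Y61.9991
M5
G0 X15.8967 Y61.6969
M3 S225
G1 X79.8271 Y61.6969 F4026
G1 X79.8271 Y47.2907
G1 X15.8967 Y47.2907
G1 X15.8967 Y61.6969
M5
G0 X0.0000 Y0.0000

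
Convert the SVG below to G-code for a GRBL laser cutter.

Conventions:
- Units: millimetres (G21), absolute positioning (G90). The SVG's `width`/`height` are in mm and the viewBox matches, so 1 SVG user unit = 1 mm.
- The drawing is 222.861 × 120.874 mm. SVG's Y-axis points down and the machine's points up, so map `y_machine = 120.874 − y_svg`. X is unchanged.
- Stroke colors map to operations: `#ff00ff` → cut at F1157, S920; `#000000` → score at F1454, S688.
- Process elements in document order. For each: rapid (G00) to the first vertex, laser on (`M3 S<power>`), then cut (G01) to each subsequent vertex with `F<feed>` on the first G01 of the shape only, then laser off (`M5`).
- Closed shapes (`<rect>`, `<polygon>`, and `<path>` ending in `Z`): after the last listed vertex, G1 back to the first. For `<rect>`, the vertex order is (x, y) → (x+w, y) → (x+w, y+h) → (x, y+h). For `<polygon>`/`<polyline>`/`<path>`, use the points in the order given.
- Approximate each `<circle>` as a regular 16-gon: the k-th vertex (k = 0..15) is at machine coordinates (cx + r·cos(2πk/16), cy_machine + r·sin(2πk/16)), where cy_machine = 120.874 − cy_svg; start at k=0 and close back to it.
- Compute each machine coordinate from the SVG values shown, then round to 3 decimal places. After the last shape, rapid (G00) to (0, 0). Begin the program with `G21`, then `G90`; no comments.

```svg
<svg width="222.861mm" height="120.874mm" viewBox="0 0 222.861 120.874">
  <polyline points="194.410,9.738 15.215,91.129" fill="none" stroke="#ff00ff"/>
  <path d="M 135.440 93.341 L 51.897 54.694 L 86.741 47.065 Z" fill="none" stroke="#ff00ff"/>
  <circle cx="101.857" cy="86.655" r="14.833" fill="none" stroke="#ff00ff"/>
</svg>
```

1 u = 1 mm; y_m = 120.874 − y.

[1] `<polyline>` line segment, #ff00ff→cut S920 F1157: (194.410,111.136) → (15.215,29.745)

[2] `<path>` closed polygon, #ff00ff→cut S920 F1157: (135.440,27.533) → (51.897,66.180) → (86.741,73.809) → (135.440,27.533) (closed)

[3] `<circle>` circle, #ff00ff→cut S920 F1157: (116.690,34.219) → (115.561,39.895) → (112.346,44.708) → (107.533,47.923) → (101.857,49.052) → (96.181,47.923) → (91.368,44.708) → (88.153,39.895) → (87.024,34.219) → (88.153,28.543) → (91.368,23.730) → (96.181,20.515) → (101.857,19.386) → (107.533,20.515) → (112.346,23.730) → (115.561,28.543) → (116.690,34.219) (closed)

G21
G90
G00 X194.410 Y111.136
M3 S920
G01 X15.215 Y29.745 F1157
M5
G00 X135.440 Y27.533
M3 S920
G01 X51.897 Y66.180 F1157
G01 X86.741 Y73.809
G01 X135.440 Y27.533
M5
G00 X116.690 Y34.219
M3 S920
G01 X115.561 Y39.895 F1157
G01 X112.346 Y44.708
G01 X107.533 Y47.923
G01 X101.857 Y49.052
G01 X96.181 Y47.923
G01 X91.368 Y44.708
G01 X88.153 Y39.895
G01 X87.024 Y34.219
G01 X88.153 Y28.543
G01 X91.368 Y23.730
G01 X96.181 Y20.515
G01 X101.857 Y19.386
G01 X107.533 Y20.515
G01 X112.346 Y23.730
G01 X115.561 Y28.543
G01 X116.690 Y34.219
M5
G00 X0.000 Y0.000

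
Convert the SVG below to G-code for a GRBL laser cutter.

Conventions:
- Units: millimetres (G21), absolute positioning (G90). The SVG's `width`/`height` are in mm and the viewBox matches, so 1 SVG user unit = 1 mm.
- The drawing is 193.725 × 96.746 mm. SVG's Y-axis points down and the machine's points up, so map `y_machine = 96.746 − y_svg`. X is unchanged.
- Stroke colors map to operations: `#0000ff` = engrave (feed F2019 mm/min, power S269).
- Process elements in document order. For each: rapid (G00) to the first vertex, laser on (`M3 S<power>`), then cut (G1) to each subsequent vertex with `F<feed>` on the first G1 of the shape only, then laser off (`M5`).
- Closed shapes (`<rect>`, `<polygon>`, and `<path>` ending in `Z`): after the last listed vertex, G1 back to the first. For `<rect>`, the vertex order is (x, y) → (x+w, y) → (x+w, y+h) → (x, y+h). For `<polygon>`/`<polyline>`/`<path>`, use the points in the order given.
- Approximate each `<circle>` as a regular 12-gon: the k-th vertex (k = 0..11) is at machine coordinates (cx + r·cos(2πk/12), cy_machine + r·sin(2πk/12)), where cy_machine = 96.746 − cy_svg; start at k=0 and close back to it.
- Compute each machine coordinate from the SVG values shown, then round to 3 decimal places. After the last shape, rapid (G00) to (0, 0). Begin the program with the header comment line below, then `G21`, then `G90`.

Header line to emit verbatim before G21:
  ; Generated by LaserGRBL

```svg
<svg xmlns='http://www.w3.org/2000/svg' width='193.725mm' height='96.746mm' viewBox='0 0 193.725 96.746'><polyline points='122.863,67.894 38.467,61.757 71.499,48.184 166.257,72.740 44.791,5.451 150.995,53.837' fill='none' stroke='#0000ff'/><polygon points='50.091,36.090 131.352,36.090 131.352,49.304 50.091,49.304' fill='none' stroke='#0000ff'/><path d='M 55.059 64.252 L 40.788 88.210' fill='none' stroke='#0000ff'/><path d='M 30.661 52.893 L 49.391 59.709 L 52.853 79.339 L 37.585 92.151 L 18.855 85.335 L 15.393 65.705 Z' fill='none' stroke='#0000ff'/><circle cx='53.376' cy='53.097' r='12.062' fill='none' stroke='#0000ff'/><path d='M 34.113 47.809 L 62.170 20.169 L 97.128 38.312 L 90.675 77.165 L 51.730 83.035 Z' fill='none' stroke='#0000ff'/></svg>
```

Since the viewBox matches the mm dimensions, user units are millimetres directly. The only transform is the Y-flip y_m = 96.746 − y_svg.

Shape 1 is a open polyline drawn with `<polyline>`. Its stroke #0000ff means engrave at S269, F2019. After flipping Y the toolpath is (122.863,28.852) → (38.467,34.989) → (71.499,48.562) → (166.257,24.006) → (44.791,91.295) → (150.995,42.909).

Shape 2 is a rectangle drawn with `<polygon>`. Its stroke #0000ff means engrave at S269, F2019. After flipping Y the toolpath is (50.091,60.656) → (131.352,60.656) → (131.352,47.442) → (50.091,47.442) → (50.091,60.656), returning to the start.

Shape 3 is a line segment drawn with `<path>`. Its stroke #0000ff means engrave at S269, F2019. After flipping Y the toolpath is (55.059,32.494) → (40.788,8.536).

Shape 4 is a regular polygon drawn with `<path>`. Its stroke #0000ff means engrave at S269, F2019. After flipping Y the toolpath is (30.661,43.853) → (49.391,37.037) → (52.853,17.407) → (37.585,4.595) → (18.855,11.411) → (15.393,31.041) → (30.661,43.853), returning to the start.

Shape 5 is a circle drawn with `<circle>`. Its stroke #0000ff means engrave at S269, F2019. After flipping Y the toolpath is (65.438,43.649) → (63.822,49.680) → (59.407,54.095) → (53.376,55.711) → (47.345,54.095) → (42.930,49.680) → (41.314,43.649) → (42.930,37.618) → (47.345,33.203) → (53.376,31.587) → (59.407,33.203) → (63.822,37.618) → (65.438,43.649), returning to the start.

Shape 6 is a regular polygon drawn with `<path>`. Its stroke #0000ff means engrave at S269, F2019. After flipping Y the toolpath is (34.113,48.937) → (62.170,76.577) → (97.128,58.434) → (90.675,19.581) → (51.730,13.711) → (34.113,48.937), returning to the start.

; Generated by LaserGRBL
G21
G90
G00 X122.863 Y28.852
M3 S269
G1 X38.467 Y34.989 F2019
G1 X71.499 Y48.562
G1 X166.257 Y24.006
G1 X44.791 Y91.295
G1 X150.995 Y42.909
M5
G00 X50.091 Y60.656
M3 S269
G1 X131.352 Y60.656 F2019
G1 X131.352 Y47.442
G1 X50.091 Y47.442
G1 X50.091 Y60.656
M5
G00 X55.059 Y32.494
M3 S269
G1 X40.788 Y8.536 F2019
M5
G00 X30.661 Y43.853
M3 S269
G1 X49.391 Y37.037 F2019
G1 X52.853 Y17.407
G1 X37.585 Y4.595
G1 X18.855 Y11.411
G1 X15.393 Y31.041
G1 X30.661 Y43.853
M5
G00 X65.438 Y43.649
M3 S269
G1 X63.822 Y49.680 F2019
G1 X59.407 Y54.095
G1 X53.376 Y55.711
G1 X47.345 Y54.095
G1 X42.930 Y49.680
G1 X41.314 Y43.649
G1 X42.930 Y37.618
G1 X47.345 Y33.203
G1 X53.376 Y31.587
G1 X59.407 Y33.203
G1 X63.822 Y37.618
G1 X65.438 Y43.649
M5
G00 X34.113 Y48.937
M3 S269
G1 X62.170 Y76.577 F2019
G1 X97.128 Y58.434
G1 X90.675 Y19.581
G1 X51.730 Y13.711
G1 X34.113 Y48.937
M5
G00 X0.000 Y0.000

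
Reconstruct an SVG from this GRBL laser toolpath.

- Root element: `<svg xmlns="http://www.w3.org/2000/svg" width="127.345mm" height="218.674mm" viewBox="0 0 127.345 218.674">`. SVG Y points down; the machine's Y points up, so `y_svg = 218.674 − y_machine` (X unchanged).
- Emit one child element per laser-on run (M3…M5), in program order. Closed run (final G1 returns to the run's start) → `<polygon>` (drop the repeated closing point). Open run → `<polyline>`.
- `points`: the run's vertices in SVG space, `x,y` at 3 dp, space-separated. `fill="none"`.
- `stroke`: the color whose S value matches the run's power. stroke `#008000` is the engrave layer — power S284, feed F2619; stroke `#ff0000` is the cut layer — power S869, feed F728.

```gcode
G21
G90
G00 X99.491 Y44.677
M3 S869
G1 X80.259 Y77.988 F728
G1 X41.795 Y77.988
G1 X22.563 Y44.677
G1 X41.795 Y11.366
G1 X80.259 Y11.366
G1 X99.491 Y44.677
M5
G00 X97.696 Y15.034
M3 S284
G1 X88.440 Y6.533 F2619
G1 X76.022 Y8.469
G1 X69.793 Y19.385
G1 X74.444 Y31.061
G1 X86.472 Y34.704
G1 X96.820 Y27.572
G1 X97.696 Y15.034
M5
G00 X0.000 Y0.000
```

<svg xmlns="http://www.w3.org/2000/svg" width="127.345mm" height="218.674mm" viewBox="0 0 127.345 218.674">
  <polygon points="99.491,173.997 80.259,140.686 41.795,140.686 22.563,173.997 41.795,207.308 80.259,207.308" fill="none" stroke="#ff0000"/>
  <polygon points="97.696,203.640 88.440,212.141 76.022,210.205 69.793,199.289 74.444,187.613 86.472,183.970 96.820,191.102" fill="none" stroke="#008000"/>
</svg>

y_svg = 218.674 − y_m.

[1] S869→`#ff0000` (cut); closed run; points: 99.491,173.997 80.259,140.686 41.795,140.686 22.563,173.997 41.795,207.308 80.259,207.308

[2] S284→`#008000` (engrave); closed run; points: 97.696,203.640 88.440,212.141 76.022,210.205 69.793,199.289 74.444,187.613 86.472,183.970 96.820,191.102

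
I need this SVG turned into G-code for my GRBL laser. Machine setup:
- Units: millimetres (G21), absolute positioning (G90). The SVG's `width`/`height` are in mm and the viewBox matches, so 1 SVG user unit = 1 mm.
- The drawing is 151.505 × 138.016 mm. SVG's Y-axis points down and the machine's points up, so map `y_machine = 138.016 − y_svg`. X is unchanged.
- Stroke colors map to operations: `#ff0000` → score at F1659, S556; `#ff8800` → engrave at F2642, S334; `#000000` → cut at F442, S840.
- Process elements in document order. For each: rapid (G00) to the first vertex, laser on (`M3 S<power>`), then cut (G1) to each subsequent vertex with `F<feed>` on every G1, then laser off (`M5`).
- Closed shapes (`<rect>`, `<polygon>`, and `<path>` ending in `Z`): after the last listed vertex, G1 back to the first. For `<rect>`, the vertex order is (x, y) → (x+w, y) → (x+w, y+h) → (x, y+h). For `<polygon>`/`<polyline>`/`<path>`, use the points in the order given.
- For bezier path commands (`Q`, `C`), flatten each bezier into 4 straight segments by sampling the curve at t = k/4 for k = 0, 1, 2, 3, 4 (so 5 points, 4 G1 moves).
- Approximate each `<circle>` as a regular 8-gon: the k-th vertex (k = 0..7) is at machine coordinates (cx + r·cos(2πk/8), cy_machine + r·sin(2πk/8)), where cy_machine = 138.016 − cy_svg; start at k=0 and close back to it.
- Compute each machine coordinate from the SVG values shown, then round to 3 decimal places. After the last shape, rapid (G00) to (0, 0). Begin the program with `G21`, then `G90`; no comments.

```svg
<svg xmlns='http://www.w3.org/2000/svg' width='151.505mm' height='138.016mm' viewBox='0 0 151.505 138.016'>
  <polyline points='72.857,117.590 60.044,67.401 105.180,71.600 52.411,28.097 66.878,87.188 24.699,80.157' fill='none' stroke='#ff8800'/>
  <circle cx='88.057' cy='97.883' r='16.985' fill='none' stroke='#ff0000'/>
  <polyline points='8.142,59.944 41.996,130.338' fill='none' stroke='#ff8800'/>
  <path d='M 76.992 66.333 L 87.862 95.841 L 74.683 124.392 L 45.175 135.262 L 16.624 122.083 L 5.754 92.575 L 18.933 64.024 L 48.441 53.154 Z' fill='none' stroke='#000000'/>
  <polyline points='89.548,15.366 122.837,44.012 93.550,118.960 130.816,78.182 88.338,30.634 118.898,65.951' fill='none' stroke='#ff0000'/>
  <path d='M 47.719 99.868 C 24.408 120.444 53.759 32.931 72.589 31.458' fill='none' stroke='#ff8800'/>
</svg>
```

1 u = 1 mm; y_m = 138.016 − y.

[1] `<polyline>` open polyline, #ff8800→engrave S334 F2642: (72.857,20.426) → (60.044,70.615) → (105.180,66.416) → (52.411,109.919) → (66.878,50.828) → (24.699,57.859)

[2] `<circle>` circle, #ff0000→score S556 F1659: (105.042,40.133) → (100.067,52.143) → (88.057,57.118) → (76.047,52.143) → (71.072,40.133) → (76.047,28.123) → (88.057,23.148) → (100.067,28.123) → (105.042,40.133) (closed)

[3] `<polyline>` line segment, #ff8800→engrave S334 F2642: (8.142,78.072) → (41.996,7.678)

[4] `<path>` regular polygon, #000000→cut S840 F442: (76.992,71.683) → (87.862,42.175) → (74.683,13.624) → (45.175,2.754) → (16.624,15.933) → (5.754,45.441) → (18.933,73.992) → (48.441,84.862) → (76.992,71.683) (closed)

[5] `<polyline>` open polyline, #ff0000→score S556 F1659: (89.548,122.650) → (122.837,94.004) → (93.550,19.056) → (130.816,59.834) → (88.338,107.382) → (118.898,72.065)

[6] `<path>` cubic bezier, #ff8800→engrave S334 F2642: (47.719,38.148) → (39.123,39.949) → (44.351,64.085) → (57.481,92.354) → (72.589,106.558)

G21
G90
G00 X72.857 Y20.426
M3 S334
G1 X60.044 Y70.615 F2642
G1 X105.180 Y66.416 F2642
G1 X52.411 Y109.919 F2642
G1 X66.878 Y50.828 F2642
G1 X24.699 Y57.859 F2642
M5
G00 X105.042 Y40.133
M3 S556
G1 X100.067 Y52.143 F1659
G1 X88.057 Y57.118 F1659
G1 X76.047 Y52.143 F1659
G1 X71.072 Y40.133 F1659
G1 X76.047 Y28.123 F1659
G1 X88.057 Y23.148 F1659
G1 X100.067 Y28.123 F1659
G1 X105.042 Y40.133 F1659
M5
G00 X8.142 Y78.072
M3 S334
G1 X41.996 Y7.678 F2642
M5
G00 X76.992 Y71.683
M3 S840
G1 X87.862 Y42.175 F442
G1 X74.683 Y13.624 F442
G1 X45.175 Y2.754 F442
G1 X16.624 Y15.933 F442
G1 X5.754 Y45.441 F442
G1 X18.933 Y73.992 F442
G1 X48.441 Y84.862 F442
G1 X76.992 Y71.683 F442
M5
G00 X89.548 Y122.650
M3 S556
G1 X122.837 Y94.004 F1659
G1 X93.550 Y19.056 F1659
G1 X130.816 Y59.834 F1659
G1 X88.338 Y107.382 F1659
G1 X118.898 Y72.065 F1659
M5
G00 X47.719 Y38.148
M3 S334
G1 X39.123 Y39.949 F2642
G1 X44.351 Y64.085 F2642
G1 X57.481 Y92.354 F2642
G1 X72.589 Y106.558 F2642
M5
G00 X0.000 Y0.000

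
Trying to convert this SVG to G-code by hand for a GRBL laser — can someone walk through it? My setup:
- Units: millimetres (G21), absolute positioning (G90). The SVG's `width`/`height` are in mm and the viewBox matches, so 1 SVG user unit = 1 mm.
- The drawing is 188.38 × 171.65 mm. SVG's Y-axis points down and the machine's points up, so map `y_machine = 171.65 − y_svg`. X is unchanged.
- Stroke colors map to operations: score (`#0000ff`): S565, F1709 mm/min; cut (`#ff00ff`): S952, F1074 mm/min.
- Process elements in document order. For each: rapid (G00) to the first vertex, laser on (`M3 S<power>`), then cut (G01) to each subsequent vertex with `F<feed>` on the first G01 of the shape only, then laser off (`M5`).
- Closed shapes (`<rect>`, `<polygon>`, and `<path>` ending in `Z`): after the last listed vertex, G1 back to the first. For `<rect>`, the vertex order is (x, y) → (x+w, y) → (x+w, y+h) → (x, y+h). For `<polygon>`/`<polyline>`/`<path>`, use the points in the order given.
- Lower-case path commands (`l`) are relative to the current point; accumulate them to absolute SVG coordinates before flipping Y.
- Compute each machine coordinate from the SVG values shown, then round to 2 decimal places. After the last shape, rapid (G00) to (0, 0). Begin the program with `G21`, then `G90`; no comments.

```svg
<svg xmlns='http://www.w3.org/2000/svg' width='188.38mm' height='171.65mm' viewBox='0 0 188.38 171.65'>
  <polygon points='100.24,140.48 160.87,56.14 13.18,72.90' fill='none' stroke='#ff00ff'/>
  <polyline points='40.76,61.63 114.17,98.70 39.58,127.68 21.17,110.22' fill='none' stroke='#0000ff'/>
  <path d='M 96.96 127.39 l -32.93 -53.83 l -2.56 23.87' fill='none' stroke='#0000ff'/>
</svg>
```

G21
G90
G00 X100.24 Y31.17
M3 S952
G01 X160.87 Y115.51 F1074
G01 X13.18 Y98.75
G01 X100.24 Y31.17
M5
G00 X40.76 Y110.02
M3 S565
G01 X114.17 Y72.95 F1709
G01 X39.58 Y43.97
G01 X21.17 Y61.43
M5
G00 X96.96 Y44.26
M3 S565
G01 X64.03 Y98.09 F1709
G01 X61.47 Y74.22
M5
G00 X0.00 Y0.00

1 u = 1 mm; y_m = 171.65 − y.

[1] `<polygon>` closed polygon, #ff00ff→cut S952 F1074: (100.24,31.17) → (160.87,115.51) → (13.18,98.75) → (100.24,31.17) (closed)

[2] `<polyline>` open polyline, #0000ff→score S565 F1709: (40.76,110.02) → (114.17,72.95) → (39.58,43.97) → (21.17,61.43)

[3] `<path>` open polyline, #0000ff→score S565 F1709: (96.96,44.26) → (64.03,98.09) → (61.47,74.22)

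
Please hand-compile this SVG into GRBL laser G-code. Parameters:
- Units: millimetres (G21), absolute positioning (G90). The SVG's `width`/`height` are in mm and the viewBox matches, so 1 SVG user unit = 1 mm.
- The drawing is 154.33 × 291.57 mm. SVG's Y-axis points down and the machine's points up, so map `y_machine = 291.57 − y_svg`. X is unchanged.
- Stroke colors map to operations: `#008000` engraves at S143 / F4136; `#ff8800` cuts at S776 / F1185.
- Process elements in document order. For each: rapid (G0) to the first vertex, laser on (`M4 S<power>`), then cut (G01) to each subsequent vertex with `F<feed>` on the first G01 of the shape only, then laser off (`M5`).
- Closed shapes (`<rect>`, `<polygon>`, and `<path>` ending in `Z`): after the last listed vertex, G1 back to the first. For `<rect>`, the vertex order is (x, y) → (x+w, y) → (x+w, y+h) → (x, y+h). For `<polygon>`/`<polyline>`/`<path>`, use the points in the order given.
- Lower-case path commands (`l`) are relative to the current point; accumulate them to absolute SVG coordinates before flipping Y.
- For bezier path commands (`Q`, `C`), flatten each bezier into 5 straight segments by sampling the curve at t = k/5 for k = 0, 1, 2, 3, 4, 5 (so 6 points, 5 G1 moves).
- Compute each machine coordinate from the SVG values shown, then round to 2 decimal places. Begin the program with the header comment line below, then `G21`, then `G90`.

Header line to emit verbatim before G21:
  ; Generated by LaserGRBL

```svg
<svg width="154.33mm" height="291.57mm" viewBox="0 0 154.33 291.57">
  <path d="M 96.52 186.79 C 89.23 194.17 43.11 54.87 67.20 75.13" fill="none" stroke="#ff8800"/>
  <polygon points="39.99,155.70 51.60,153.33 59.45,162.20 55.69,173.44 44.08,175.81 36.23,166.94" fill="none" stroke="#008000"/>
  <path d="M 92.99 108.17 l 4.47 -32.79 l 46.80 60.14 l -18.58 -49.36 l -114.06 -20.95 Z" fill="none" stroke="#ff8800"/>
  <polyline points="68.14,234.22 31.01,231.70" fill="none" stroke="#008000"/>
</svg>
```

; Generated by LaserGRBL
G21
G90
G0 X96.52 Y104.78
M4 S776
G01 X88.36 Y115.50 F1185
G01 X76.11 Y146.73
G01 X65.01 Y183.76
G01 X60.30 Y211.90
G01 X67.20 Y216.44
M5
G0 X39.99 Y135.87
M4 S143
G01 X51.60 Y138.24 F4136
G01 X59.45 Y129.37
G01 X55.69 Y118.13
G01 X44.08 Y115.76
G01 X36.23 Y124.63
G01 X39.99 Y135.87
M5
G0 X92.99 Y183.40
M4 S776
G01 X97.46 Y216.19 F1185
G01 X144.26 Y156.05
G01 X125.68 Y205.41
G01 X11.62 Y226.36
G01 X92.99 Y183.40
M5
G0 X68.14 Y57.35
M4 S143
G01 X31.01 Y59.87 F4136
M5

Since the viewBox matches the mm dimensions, user units are millimetres directly. The only transform is the Y-flip y_m = 291.57 − y_svg.

Shape 1 is a cubic bezier drawn with `<path>`. Its stroke #ff8800 means cut at S776, F1185. After flipping Y the toolpath is (96.52,104.78) → (88.36,115.50) → (76.11,146.73) → (65.01,183.76) → (60.30,211.90) → (67.20,216.44).

Shape 2 is a regular polygon drawn with `<polygon>`. Its stroke #008000 means engrave at S143, F4136. After flipping Y the toolpath is (39.99,135.87) → (51.60,138.24) → (59.45,129.37) → (55.69,118.13) → (44.08,115.76) → (36.23,124.63) → (39.99,135.87), returning to the start.

Shape 3 is a closed polygon drawn with `<path>`. Its stroke #ff8800 means cut at S776, F1185. After flipping Y the toolpath is (92.99,183.40) → (97.46,216.19) → (144.26,156.05) → (125.68,205.41) → (11.62,226.36) → (92.99,183.40), returning to the start.

Shape 4 is a line segment drawn with `<polyline>`. Its stroke #008000 means engrave at S143, F4136. After flipping Y the toolpath is (68.14,57.35) → (31.01,59.87).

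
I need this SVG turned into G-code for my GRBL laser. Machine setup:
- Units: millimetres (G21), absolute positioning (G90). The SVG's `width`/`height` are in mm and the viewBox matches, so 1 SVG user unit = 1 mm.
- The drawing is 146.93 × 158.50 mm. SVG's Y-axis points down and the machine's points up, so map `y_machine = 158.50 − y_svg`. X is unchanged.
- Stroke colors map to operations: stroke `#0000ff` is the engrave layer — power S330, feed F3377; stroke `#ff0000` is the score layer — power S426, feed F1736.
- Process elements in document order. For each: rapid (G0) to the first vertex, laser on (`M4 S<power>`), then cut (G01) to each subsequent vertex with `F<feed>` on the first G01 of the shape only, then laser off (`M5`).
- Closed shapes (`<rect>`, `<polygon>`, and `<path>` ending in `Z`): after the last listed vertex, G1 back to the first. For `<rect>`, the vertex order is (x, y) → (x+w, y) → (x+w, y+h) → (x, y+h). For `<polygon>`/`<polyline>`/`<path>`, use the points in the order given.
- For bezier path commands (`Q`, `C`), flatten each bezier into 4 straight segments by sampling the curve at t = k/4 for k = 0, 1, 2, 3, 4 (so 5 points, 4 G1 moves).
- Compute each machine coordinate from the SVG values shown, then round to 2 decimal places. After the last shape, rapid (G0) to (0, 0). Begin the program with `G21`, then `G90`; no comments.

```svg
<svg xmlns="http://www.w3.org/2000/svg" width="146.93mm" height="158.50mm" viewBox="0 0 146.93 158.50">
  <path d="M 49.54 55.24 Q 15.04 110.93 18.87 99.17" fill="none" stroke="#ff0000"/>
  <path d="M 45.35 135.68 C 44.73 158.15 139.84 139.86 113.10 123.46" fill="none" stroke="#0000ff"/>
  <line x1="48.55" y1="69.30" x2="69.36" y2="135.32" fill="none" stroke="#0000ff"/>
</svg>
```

G21
G90
G0 X49.54 Y103.26
M4 S426
G01 X34.69 Y79.63 F1736
G01 X24.62 Y64.43
G01 X19.35 Y57.67
G01 X18.87 Y59.33
M5
G0 X45.35 Y22.82
M4 S330
G01 X59.43 Y12.94 F3377
G01 X89.02 Y14.35
G01 X113.71 Y23.05
G01 X113.10 Y35.04
M5
G0 X48.55 Y89.20
M4 S330
G01 X69.36 Y23.18 F3377
M5
G0 X0.00 Y0.00

Since the viewBox matches the mm dimensions, user units are millimetres directly. The only transform is the Y-flip y_m = 158.50 − y_svg.

Shape 1 is a quadratic bezier drawn with `<path>`. Its stroke #ff0000 means score at S426, F1736. After flipping Y the toolpath is (49.54,103.26) → (34.69,79.63) → (24.62,64.43) → (19.35,57.67) → (18.87,59.33).

Shape 2 is a cubic bezier drawn with `<path>`. Its stroke #0000ff means engrave at S330, F3377. After flipping Y the toolpath is (45.35,22.82) → (59.43,12.94) → (89.02,14.35) → (113.71,23.05) → (113.10,35.04).

Shape 3 is a line segment drawn with `<line>`. Its stroke #0000ff means engrave at S330, F3377. After flipping Y the toolpath is (48.55,89.20) → (69.36,23.18).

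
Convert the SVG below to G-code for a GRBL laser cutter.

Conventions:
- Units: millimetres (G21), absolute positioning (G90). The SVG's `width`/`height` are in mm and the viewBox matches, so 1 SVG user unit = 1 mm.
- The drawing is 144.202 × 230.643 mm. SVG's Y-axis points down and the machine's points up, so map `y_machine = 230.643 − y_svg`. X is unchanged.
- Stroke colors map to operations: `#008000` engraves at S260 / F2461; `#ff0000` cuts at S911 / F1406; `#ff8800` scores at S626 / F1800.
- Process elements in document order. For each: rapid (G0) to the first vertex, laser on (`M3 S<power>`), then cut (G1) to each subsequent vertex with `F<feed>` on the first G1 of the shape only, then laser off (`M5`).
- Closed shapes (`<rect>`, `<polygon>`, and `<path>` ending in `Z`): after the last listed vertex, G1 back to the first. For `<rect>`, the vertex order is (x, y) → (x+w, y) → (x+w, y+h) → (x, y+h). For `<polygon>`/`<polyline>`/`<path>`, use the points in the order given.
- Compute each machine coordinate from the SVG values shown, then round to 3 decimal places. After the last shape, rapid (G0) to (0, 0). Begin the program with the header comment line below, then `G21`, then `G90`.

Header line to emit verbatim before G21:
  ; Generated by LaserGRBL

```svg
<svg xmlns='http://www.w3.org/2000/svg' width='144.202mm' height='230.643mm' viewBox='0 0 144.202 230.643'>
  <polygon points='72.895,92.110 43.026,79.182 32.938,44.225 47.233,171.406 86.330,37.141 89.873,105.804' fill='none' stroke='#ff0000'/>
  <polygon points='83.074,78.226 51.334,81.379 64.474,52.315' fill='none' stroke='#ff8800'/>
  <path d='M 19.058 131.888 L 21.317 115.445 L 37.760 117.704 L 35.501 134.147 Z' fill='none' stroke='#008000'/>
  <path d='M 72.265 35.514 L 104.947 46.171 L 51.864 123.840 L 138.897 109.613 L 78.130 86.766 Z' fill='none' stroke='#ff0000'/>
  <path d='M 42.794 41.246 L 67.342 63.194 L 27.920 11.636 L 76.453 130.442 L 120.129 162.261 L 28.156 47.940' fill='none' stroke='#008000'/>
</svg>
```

Since the viewBox matches the mm dimensions, user units are millimetres directly. The only transform is the Y-flip y_m = 230.643 − y_svg.

Shape 1 is a closed polygon drawn with `<polygon>`. Its stroke #ff0000 means cut at S911, F1406. After flipping Y the toolpath is (72.895,138.533) → (43.026,151.461) → (32.938,186.418) → (47.233,59.237) → (86.330,193.502) → (89.873,124.839) → (72.895,138.533), returning to the start.

Shape 2 is a regular polygon drawn with `<polygon>`. Its stroke #ff8800 means score at S626, F1800. After flipping Y the toolpath is (83.074,152.417) → (51.334,149.264) → (64.474,178.328) → (83.074,152.417), returning to the start.

Shape 3 is a regular polygon drawn with `<path>`. Its stroke #008000 means engrave at S260, F2461. After flipping Y the toolpath is (19.058,98.755) → (21.317,115.198) → (37.760,112.939) → (35.501,96.496) → (19.058,98.755), returning to the start.

Shape 4 is a closed polygon drawn with `<path>`. Its stroke #ff0000 means cut at S911, F1406. After flipping Y the toolpath is (72.265,195.129) → (104.947,184.472) → (51.864,106.803) → (138.897,121.030) → (78.130,143.877) → (72.265,195.129), returning to the start.

Shape 5 is a open polyline drawn with `<path>`. Its stroke #008000 means engrave at S260, F2461. After flipping Y the toolpath is (42.794,189.397) → (67.342,167.449) → (27.920,219.007) → (76.453,100.201) → (120.129,68.382) → (28.156,182.703).

; Generated by LaserGRBL
G21
G90
G0 X72.895 Y138.533
M3 S911
G1 X43.026 Y151.461 F1406
G1 X32.938 Y186.418
G1 X47.233 Y59.237
G1 X86.330 Y193.502
G1 X89.873 Y124.839
G1 X72.895 Y138.533
M5
G0 X83.074 Y152.417
M3 S626
G1 X51.334 Y149.264 F1800
G1 X64.474 Y178.328
G1 X83.074 Y152.417
M5
G0 X19.058 Y98.755
M3 S260
G1 X21.317 Y115.198 F2461
G1 X37.760 Y112.939
G1 X35.501 Y96.496
G1 X19.058 Y98.755
M5
G0 X72.265 Y195.129
M3 S911
G1 X104.947 Y184.472 F1406
G1 X51.864 Y106.803
G1 X138.897 Y121.030
G1 X78.130 Y143.877
G1 X72.265 Y195.129
M5
G0 X42.794 Y189.397
M3 S260
G1 X67.342 Y167.449 F2461
G1 X27.920 Y219.007
G1 X76.453 Y100.201
G1 X120.129 Y68.382
G1 X28.156 Y182.703
M5
G0 X0.000 Y0.000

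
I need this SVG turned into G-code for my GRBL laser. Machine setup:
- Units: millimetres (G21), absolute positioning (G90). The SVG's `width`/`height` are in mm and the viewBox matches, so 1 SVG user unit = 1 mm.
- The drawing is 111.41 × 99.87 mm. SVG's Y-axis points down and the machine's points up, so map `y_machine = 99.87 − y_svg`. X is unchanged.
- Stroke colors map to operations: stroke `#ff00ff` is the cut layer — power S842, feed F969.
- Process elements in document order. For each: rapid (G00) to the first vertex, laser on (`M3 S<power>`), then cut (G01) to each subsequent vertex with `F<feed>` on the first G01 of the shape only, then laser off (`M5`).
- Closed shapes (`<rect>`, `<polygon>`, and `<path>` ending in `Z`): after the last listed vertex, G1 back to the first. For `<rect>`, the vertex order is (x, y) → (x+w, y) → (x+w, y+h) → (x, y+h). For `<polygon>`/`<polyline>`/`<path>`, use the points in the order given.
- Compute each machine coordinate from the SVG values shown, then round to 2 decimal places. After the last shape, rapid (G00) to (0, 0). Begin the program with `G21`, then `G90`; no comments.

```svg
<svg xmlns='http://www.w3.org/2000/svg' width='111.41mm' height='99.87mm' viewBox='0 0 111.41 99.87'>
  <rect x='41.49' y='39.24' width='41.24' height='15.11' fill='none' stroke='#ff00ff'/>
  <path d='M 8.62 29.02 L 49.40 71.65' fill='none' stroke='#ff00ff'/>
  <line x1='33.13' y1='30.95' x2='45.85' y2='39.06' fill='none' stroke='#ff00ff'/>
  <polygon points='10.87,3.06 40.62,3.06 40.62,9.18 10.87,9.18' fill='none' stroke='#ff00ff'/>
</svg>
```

G21
G90
G00 X41.49 Y60.63
M3 S842
G01 X82.73 Y60.63 F969
G01 X82.73 Y45.52
G01 X41.49 Y45.52
G01 X41.49 Y60.63
M5
G00 X8.62 Y70.85
M3 S842
G01 X49.40 Y28.22 F969
M5
G00 X33.13 Y68.92
M3 S842
G01 X45.85 Y60.81 F969
M5
G00 X10.87 Y96.81
M3 S842
G01 X40.62 Y96.81 F969
G01 X40.62 Y90.69
G01 X10.87 Y90.69
G01 X10.87 Y96.81
M5
G00 X0.00 Y0.00

viewBox `0 0 111.41 99.87` with mm width/height → 1 unit = 1 mm. Flip: y_m = 99.87 − y_svg.

**Shape 1** — `<rect>` rectangle, stroke `#ff00ff` → cut (S842, F969). Machine vertices: (41.49,60.63) → (82.73,60.63) → (82.73,45.52) → (41.49,45.52) → (41.49,60.63). Closed: final G1 returns to the first vertex.

**Shape 2** — `<path>` line segment, stroke `#ff00ff` → cut (S842, F969). Machine vertices: (8.62,70.85) → (49.40,28.22). Open path.

**Shape 3** — `<line>` line segment, stroke `#ff00ff` → cut (S842, F969). Machine vertices: (33.13,68.92) → (45.85,60.81). Open path.

**Shape 4** — `<polygon>` rectangle, stroke `#ff00ff` → cut (S842, F969). Machine vertices: (10.87,96.81) → (40.62,96.81) → (40.62,90.69) → (10.87,90.69) → (10.87,96.81). Closed: final G1 returns to the first vertex.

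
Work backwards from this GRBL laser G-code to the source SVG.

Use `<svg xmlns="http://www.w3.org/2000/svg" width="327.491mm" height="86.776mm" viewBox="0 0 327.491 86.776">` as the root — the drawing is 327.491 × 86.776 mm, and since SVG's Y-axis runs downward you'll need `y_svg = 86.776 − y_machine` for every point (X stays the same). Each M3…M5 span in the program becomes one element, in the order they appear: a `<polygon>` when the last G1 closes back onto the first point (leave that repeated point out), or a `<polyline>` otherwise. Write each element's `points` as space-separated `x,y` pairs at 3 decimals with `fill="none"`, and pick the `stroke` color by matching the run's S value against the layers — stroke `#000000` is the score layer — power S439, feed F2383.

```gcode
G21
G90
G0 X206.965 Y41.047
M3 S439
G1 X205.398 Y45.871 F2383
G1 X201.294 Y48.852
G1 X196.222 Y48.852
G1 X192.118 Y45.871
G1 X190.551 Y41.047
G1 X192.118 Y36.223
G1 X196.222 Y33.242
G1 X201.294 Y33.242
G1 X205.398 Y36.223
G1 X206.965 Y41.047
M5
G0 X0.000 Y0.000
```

Machine Y-up, SVG Y-down with viewBox height 86.776, so y_svg = 86.776 − y_machine; X carries over. Every run uses S439, so all elements get stroke `#000000` (score).

Run 1: The run returns to its start, so emit a `<polygon>` with points (Y-flipped): 206.965,45.729 205.398,40.905 201.294,37.924 196.222,37.924 192.118,40.905 190.551,45.729 192.118,50.553 196.222,53.534 201.294,53.534 205.398,50.553.

<svg xmlns="http://www.w3.org/2000/svg" width="327.491mm" height="86.776mm" viewBox="0 0 327.491 86.776">
  <polygon points="206.965,45.729 205.398,40.905 201.294,37.924 196.222,37.924 192.118,40.905 190.551,45.729 192.118,50.553 196.222,53.534 201.294,53.534 205.398,50.553" fill="none" stroke="#000000"/>
</svg>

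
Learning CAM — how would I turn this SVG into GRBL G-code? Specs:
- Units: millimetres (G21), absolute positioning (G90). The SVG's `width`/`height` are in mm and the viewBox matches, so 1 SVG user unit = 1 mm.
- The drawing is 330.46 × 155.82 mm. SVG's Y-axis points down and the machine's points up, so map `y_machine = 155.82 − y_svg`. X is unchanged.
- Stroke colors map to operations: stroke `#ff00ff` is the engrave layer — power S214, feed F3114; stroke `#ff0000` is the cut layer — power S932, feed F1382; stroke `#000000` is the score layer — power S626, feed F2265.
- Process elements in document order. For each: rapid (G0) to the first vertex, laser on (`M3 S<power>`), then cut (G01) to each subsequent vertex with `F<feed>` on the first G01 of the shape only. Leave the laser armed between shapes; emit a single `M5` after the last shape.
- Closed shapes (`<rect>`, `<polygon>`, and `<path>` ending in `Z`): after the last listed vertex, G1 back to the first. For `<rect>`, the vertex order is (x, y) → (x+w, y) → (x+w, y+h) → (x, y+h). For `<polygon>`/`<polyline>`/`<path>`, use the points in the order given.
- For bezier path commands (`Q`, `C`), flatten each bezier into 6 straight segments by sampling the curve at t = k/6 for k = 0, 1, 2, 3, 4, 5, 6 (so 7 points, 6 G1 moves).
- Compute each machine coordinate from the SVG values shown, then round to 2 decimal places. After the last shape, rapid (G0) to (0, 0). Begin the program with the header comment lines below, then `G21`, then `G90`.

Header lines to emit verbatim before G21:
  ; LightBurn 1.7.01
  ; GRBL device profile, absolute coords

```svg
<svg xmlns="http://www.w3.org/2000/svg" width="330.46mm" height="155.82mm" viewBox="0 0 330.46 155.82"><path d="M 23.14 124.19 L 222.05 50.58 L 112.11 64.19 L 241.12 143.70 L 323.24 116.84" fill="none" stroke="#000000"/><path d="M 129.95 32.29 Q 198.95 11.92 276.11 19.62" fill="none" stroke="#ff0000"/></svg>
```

; LightBurn 1.7.01
; GRBL device profile, absolute coords
G21
G90
G0 X23.14 Y31.63
M3 S626
G01 X222.05 Y105.24 F2265
G01 X112.11 Y91.63
G01 X241.12 Y12.12
G01 X323.24 Y38.98
G0 X129.95 Y123.53
M3 S932
G01 X153.18 Y129.54 F1382
G01 X176.86 Y133.99
G01 X200.99 Y136.88
G01 X225.58 Y138.21
G01 X250.62 Y137.99
G01 X276.11 Y136.20
M5
G0 X0.00 Y0.00

Since the viewBox matches the mm dimensions, user units are millimetres directly. The only transform is the Y-flip y_m = 155.82 − y_svg.

Shape 1 is a open polyline drawn with `<path>`. Its stroke #000000 means score at S626, F2265. After flipping Y the toolpath is (23.14,31.63) → (222.05,105.24) → (112.11,91.63) → (241.12,12.12) → (323.24,38.98).

Shape 2 is a quadratic bezier drawn with `<path>`. Its stroke #ff0000 means cut at S932, F1382. After flipping Y the toolpath is (129.95,123.53) → (153.18,129.54) → (176.86,133.99) → (200.99,136.88) → (225.58,138.21) → (250.62,137.99) → (276.11,136.20).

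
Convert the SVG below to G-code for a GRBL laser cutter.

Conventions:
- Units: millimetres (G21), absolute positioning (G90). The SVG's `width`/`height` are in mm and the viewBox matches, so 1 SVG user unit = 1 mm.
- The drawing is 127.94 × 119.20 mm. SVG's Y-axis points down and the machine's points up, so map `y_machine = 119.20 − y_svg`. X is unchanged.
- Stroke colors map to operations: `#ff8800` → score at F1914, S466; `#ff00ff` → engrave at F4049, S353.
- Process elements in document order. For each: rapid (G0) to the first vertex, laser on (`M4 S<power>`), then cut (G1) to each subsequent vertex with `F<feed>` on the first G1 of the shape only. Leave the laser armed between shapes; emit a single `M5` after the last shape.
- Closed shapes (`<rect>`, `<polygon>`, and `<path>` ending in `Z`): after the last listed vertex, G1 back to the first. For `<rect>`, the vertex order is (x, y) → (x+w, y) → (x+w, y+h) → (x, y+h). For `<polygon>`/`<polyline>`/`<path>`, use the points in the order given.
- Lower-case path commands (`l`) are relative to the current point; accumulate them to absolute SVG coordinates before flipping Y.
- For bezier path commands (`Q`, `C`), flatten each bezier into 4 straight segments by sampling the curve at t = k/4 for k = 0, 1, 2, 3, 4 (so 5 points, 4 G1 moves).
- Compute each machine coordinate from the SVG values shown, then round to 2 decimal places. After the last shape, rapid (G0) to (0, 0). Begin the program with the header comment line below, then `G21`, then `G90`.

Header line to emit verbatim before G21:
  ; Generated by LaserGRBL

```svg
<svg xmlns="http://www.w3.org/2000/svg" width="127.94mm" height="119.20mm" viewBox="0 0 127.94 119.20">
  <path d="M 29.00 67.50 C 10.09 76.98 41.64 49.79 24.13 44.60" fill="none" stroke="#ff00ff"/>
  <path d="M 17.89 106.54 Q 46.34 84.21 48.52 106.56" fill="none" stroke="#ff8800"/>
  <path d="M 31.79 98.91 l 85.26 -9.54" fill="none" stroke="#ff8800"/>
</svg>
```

1 u = 1 mm; y_m = 119.20 − y.

[1] `<path>` cubic bezier, #ff00ff→engrave S353 F4049: (29.00,51.70) → (22.72,50.55) → (26.04,57.65) → (29.62,67.50) → (24.13,74.60)

[2] `<path>` quadratic bezier, #ff8800→score S466 F1914: (17.89,12.66) → (30.47,21.03) → (39.77,23.82) → (45.79,21.02) → (48.52,12.64)

[3] `<path>` line segment, #ff8800→score S466 F1914: (31.79,20.29) → (117.05,29.83)

; Generated by LaserGRBL
G21
G90
G0 X29.00 Y51.70
M4 S353
G1 X22.72 Y50.55 F4049
G1 X26.04 Y57.65
G1 X29.62 Y67.50
G1 X24.13 Y74.60
G0 X17.89 Y12.66
M4 S466
G1 X30.47 Y21.03 F1914
G1 X39.77 Y23.82
G1 X45.79 Y21.02
G1 X48.52 Y12.64
G0 X31.79 Y20.29
M4 S466
G1 X117.05 Y29.83 F1914
M5
G0 X0.00 Y0.00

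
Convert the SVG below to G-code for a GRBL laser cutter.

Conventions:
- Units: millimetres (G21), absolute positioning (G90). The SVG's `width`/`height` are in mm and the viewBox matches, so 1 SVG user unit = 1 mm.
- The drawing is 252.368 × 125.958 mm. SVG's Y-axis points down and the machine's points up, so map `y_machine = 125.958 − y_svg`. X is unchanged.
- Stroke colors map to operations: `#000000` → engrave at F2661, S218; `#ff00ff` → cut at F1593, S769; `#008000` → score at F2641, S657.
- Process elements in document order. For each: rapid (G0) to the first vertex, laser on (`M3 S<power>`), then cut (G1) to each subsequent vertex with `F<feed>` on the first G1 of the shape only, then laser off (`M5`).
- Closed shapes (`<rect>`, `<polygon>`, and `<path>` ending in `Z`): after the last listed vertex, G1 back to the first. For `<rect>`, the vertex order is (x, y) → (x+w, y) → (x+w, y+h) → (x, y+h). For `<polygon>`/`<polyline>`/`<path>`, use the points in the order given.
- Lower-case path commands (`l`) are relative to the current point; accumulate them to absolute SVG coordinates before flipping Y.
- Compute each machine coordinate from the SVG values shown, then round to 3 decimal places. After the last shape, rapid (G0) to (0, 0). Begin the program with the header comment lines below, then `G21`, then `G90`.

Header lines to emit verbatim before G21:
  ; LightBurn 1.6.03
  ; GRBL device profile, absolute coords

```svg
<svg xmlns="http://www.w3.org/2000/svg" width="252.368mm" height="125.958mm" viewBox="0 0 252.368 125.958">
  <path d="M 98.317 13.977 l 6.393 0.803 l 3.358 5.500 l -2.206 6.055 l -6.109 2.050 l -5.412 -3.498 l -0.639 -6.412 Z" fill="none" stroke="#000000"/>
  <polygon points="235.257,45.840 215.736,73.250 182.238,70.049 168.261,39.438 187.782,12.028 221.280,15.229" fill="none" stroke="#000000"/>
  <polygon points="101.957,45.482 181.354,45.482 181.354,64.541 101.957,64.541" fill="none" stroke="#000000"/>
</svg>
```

Since the viewBox matches the mm dimensions, user units are millimetres directly. The only transform is the Y-flip y_m = 125.958 − y_svg.

Shape 1 is a regular polygon drawn with `<path>`. Its stroke #000000 means engrave at S218, F2661. After flipping Y the toolpath is (98.317,111.981) → (104.710,111.178) → (108.068,105.678) → (105.862,99.623) → (99.753,97.573) → (94.341,101.071) → (93.702,107.483) → (98.317,111.981), returning to the start.

Shape 2 is a regular polygon drawn with `<polygon>`. Its stroke #000000 means engrave at S218, F2661. After flipping Y the toolpath is (235.257,80.118) → (215.736,52.708) → (182.238,55.909) → (168.261,86.520) → (187.782,113.930) → (221.280,110.729) → (235.257,80.118), returning to the start.

Shape 3 is a rectangle drawn with `<polygon>`. Its stroke #000000 means engrave at S218, F2661. After flipping Y the toolpath is (101.957,80.476) → (181.354,80.476) → (181.354,61.417) → (101.957,61.417) → (101.957,80.476), returning to the start.

; LightBurn 1.6.03
; GRBL device profile, absolute coords
G21
G90
G0 X98.317 Y111.981
M3 S218
G1 X104.710 Y111.178 F2661
G1 X108.068 Y105.678
G1 X105.862 Y99.623
G1 X99.753 Y97.573
G1 X94.341 Y101.071
G1 X93.702 Y107.483
G1 X98.317 Y111.981
M5
G0 X235.257 Y80.118
M3 S218
G1 X215.736 Y52.708 F2661
G1 X182.238 Y55.909
G1 X168.261 Y86.520
G1 X187.782 Y113.930
G1 X221.280 Y110.729
G1 X235.257 Y80.118
M5
G0 X101.957 Y80.476
M3 S218
G1 X181.354 Y80.476 F2661
G1 X181.354 Y61.417
G1 X101.957 Y61.417
G1 X101.957 Y80.476
M5
G0 X0.000 Y0.000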